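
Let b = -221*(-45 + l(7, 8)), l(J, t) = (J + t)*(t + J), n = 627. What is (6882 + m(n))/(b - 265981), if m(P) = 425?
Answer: -7307/305761 ≈ -0.023898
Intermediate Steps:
l(J, t) = (J + t)² (l(J, t) = (J + t)*(J + t) = (J + t)²)
b = -39780 (b = -221*(-45 + (7 + 8)²) = -221*(-45 + 15²) = -221*(-45 + 225) = -221*180 = -17*2340 = -39780)
(6882 + m(n))/(b - 265981) = (6882 + 425)/(-39780 - 265981) = 7307/(-305761) = 7307*(-1/305761) = -7307/305761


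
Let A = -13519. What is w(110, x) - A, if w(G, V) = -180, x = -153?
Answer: 13339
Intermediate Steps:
w(110, x) - A = -180 - 1*(-13519) = -180 + 13519 = 13339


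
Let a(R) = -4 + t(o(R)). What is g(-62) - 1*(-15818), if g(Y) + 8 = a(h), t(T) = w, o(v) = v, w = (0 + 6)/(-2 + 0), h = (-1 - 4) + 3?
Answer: 15803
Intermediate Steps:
h = -2 (h = -5 + 3 = -2)
w = -3 (w = 6/(-2) = 6*(-1/2) = -3)
t(T) = -3
a(R) = -7 (a(R) = -4 - 3 = -7)
g(Y) = -15 (g(Y) = -8 - 7 = -15)
g(-62) - 1*(-15818) = -15 - 1*(-15818) = -15 + 15818 = 15803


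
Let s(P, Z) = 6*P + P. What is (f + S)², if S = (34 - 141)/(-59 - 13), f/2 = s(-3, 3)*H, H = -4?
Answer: 148913209/5184 ≈ 28726.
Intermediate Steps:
s(P, Z) = 7*P
f = 168 (f = 2*((7*(-3))*(-4)) = 2*(-21*(-4)) = 2*84 = 168)
S = 107/72 (S = -107/(-72) = -107*(-1/72) = 107/72 ≈ 1.4861)
(f + S)² = (168 + 107/72)² = (12203/72)² = 148913209/5184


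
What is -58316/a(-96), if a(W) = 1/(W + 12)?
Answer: 4898544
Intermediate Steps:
a(W) = 1/(12 + W)
-58316/a(-96) = -58316/(1/(12 - 96)) = -58316/(1/(-84)) = -58316/(-1/84) = -58316*(-84) = 4898544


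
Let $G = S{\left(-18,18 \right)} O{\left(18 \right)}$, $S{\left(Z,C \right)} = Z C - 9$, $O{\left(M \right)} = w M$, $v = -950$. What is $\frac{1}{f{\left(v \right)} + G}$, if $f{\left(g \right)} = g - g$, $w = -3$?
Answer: $\frac{1}{17982} \approx 5.5611 \cdot 10^{-5}$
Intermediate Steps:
$O{\left(M \right)} = - 3 M$
$f{\left(g \right)} = 0$
$S{\left(Z,C \right)} = -9 + C Z$ ($S{\left(Z,C \right)} = C Z - 9 = -9 + C Z$)
$G = 17982$ ($G = \left(-9 + 18 \left(-18\right)\right) \left(\left(-3\right) 18\right) = \left(-9 - 324\right) \left(-54\right) = \left(-333\right) \left(-54\right) = 17982$)
$\frac{1}{f{\left(v \right)} + G} = \frac{1}{0 + 17982} = \frac{1}{17982}$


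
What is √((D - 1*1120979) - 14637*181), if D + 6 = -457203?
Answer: I*√4227485 ≈ 2056.1*I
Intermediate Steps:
D = -457209 (D = -6 - 457203 = -457209)
√((D - 1*1120979) - 14637*181) = √((-457209 - 1*1120979) - 14637*181) = √((-457209 - 1120979) - 2649297) = √(-1578188 - 2649297) = √(-4227485) = I*√4227485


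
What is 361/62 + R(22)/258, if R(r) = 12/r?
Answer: 170815/29326 ≈ 5.8247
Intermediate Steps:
361/62 + R(22)/258 = 361/62 + (12/22)/258 = 361*(1/62) + (12*(1/22))*(1/258) = 361/62 + (6/11)*(1/258) = 361/62 + 1/473 = 170815/29326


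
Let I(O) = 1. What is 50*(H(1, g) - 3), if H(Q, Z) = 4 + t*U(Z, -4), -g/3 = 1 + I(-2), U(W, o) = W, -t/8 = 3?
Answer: 7250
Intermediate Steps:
t = -24 (t = -8*3 = -24)
g = -6 (g = -3*(1 + 1) = -3*2 = -6)
H(Q, Z) = 4 - 24*Z
50*(H(1, g) - 3) = 50*((4 - 24*(-6)) - 3) = 50*((4 + 144) - 3) = 50*(148 - 3) = 50*145 = 7250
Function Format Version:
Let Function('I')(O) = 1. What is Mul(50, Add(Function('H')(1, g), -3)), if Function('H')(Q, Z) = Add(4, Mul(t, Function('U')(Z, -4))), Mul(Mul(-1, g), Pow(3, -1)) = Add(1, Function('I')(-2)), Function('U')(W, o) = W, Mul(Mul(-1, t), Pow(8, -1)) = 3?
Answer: 7250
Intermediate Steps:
t = -24 (t = Mul(-8, 3) = -24)
g = -6 (g = Mul(-3, Add(1, 1)) = Mul(-3, 2) = -6)
Function('H')(Q, Z) = Add(4, Mul(-24, Z))
Mul(50, Add(Function('H')(1, g), -3)) = Mul(50, Add(Add(4, Mul(-24, -6)), -3)) = Mul(50, Add(Add(4, 144), -3)) = Mul(50, Add(148, -3)) = Mul(50, 145) = 7250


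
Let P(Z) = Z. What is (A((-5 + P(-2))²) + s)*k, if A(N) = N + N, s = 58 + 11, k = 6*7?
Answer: 7014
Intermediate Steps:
k = 42
s = 69
A(N) = 2*N
(A((-5 + P(-2))²) + s)*k = (2*(-5 - 2)² + 69)*42 = (2*(-7)² + 69)*42 = (2*49 + 69)*42 = (98 + 69)*42 = 167*42 = 7014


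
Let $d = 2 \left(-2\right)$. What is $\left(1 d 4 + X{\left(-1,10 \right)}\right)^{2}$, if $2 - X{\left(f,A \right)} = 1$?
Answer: $225$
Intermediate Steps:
$X{\left(f,A \right)} = 1$ ($X{\left(f,A \right)} = 2 - 1 = 1$)
$d = -4$
$\left(1 d 4 + X{\left(-1,10 \right)}\right)^{2} = \left(1 \left(-4\right) 4 + 1\right)^{2} = \left(\left(-4\right) 4 + 1\right)^{2} = \left(-16 + 1\right)^{2} = \left(-15\right)^{2} = 225$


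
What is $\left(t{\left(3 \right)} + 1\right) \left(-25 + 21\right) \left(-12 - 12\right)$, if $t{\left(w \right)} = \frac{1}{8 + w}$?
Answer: $\frac{1152}{11} \approx 104.73$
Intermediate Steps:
$\left(t{\left(3 \right)} + 1\right) \left(-25 + 21\right) \left(-12 - 12\right) = \left(\frac{1}{8 + 3} + 1\right) \left(-25 + 21\right) \left(-12 - 12\right) = \left(\frac{1}{11} + 1\right) \left(\left(-4\right) \left(-24\right)\right) = \left(\frac{1}{11} + 1\right) 96 = \frac{12}{11} \cdot 96 = \frac{1152}{11}$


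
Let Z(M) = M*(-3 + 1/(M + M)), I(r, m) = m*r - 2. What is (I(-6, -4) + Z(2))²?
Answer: 1089/4 ≈ 272.25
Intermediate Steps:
I(r, m) = -2 + m*r
Z(M) = M*(-3 + 1/(2*M))
(I(-6, -4) + Z(2))² = ((-2 - 4*(-6)) + (½ - 3*2))² = ((-2 + 24) + (½ - 6))² = (22 - 11/2)² = (33/2)² = 1089/4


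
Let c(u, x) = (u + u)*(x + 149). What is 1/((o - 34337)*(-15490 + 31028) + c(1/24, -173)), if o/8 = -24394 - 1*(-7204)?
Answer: -1/2670314068 ≈ -3.7449e-10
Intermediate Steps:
c(u, x) = 2*u*(149 + x) (c(u, x) = (2*u)*(149 + x) = 2*u*(149 + x))
o = -137520 (o = 8*(-24394 - 1*(-7204)) = 8*(-24394 + 7204) = 8*(-17190) = -137520)
1/((o - 34337)*(-15490 + 31028) + c(1/24, -173)) = 1/((-137520 - 34337)*(-15490 + 31028) + 2*(149 - 173)/24) = 1/(-171857*15538 + 2*(1/24)*(-24)) = 1/(-2670314066 - 2) = 1/(-2670314068) = -1/2670314068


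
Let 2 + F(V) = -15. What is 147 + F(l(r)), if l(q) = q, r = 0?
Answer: 130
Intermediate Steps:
F(V) = -17 (F(V) = -2 - 15 = -17)
147 + F(l(r)) = 147 - 17 = 130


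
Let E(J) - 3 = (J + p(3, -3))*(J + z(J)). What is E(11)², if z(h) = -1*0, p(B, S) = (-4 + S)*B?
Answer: 11449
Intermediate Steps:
p(B, S) = B*(-4 + S)
z(h) = 0
E(J) = 3 + J*(-21 + J) (E(J) = 3 + (J + 3*(-4 - 3))*(J + 0) = 3 + (J + 3*(-7))*J = 3 + (J - 21)*J = 3 + (-21 + J)*J = 3 + J*(-21 + J))
E(11)² = (3 + 11² - 21*11)² = (3 + 121 - 231)² = (-107)² = 11449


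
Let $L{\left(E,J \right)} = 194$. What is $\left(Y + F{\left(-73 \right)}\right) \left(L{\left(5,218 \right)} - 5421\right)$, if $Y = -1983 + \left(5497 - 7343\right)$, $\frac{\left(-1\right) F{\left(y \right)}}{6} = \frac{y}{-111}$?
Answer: $\frac{741287913}{37} \approx 2.0035 \cdot 10^{7}$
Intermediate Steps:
$F{\left(y \right)} = \frac{2 y}{37}$ ($F{\left(y \right)} = - 6 \frac{y}{-111} = - 6 y \left(- \frac{1}{111}\right) = - 6 \left(- \frac{y}{111}\right) = \frac{2 y}{37}$)
$Y = -3829$ ($Y = -1983 - 1846 = -3829$)
$\left(Y + F{\left(-73 \right)}\right) \left(L{\left(5,218 \right)} - 5421\right) = \left(-3829 + \frac{2}{37} \left(-73\right)\right) \left(194 - 5421\right) = \left(-3829 - \frac{146}{37}\right) \left(-5227\right) = \left(- \frac{141819}{37}\right) \left(-5227\right) = \frac{741287913}{37}$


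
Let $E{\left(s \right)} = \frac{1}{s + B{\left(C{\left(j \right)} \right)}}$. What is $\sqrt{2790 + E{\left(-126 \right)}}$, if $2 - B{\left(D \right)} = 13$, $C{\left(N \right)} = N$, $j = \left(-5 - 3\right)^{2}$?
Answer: $\frac{\sqrt{52365373}}{137} \approx 52.82$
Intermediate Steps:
$j = 64$ ($j = \left(-8\right)^{2} = 64$)
$B{\left(D \right)} = -11$ ($B{\left(D \right)} = 2 - 13 = -11$)
$E{\left(s \right)} = \frac{1}{-11 + s}$ ($E{\left(s \right)} = \frac{1}{s - 11} = \frac{1}{-11 + s}$)
$\sqrt{2790 + E{\left(-126 \right)}} = \sqrt{2790 + \frac{1}{-11 - 126}} = \sqrt{2790 + \frac{1}{-137}} = \sqrt{2790 - \frac{1}{137}} = \sqrt{\frac{382229}{137}} = \frac{\sqrt{52365373}}{137}$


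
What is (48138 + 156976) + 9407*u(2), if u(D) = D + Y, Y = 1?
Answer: 233335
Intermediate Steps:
u(D) = 1 + D (u(D) = D + 1 = 1 + D)
(48138 + 156976) + 9407*u(2) = (48138 + 156976) + 9407*(1 + 2) = 205114 + 9407*3 = 205114 + 28221 = 233335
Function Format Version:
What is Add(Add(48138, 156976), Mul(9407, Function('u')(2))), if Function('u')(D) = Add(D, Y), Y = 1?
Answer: 233335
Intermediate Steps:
Function('u')(D) = Add(1, D) (Function('u')(D) = Add(D, 1) = Add(1, D))
Add(Add(48138, 156976), Mul(9407, Function('u')(2))) = Add(Add(48138, 156976), Mul(9407, Add(1, 2))) = Add(205114, Mul(9407, 3)) = Add(205114, 28221) = 233335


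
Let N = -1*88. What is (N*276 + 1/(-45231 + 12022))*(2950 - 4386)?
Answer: 1158249157148/33209 ≈ 3.4878e+7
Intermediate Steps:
N = -88
(N*276 + 1/(-45231 + 12022))*(2950 - 4386) = (-88*276 + 1/(-45231 + 12022))*(2950 - 4386) = (-24288 + 1/(-33209))*(-1436) = (-24288 - 1/33209)*(-1436) = -806580193/33209*(-1436) = 1158249157148/33209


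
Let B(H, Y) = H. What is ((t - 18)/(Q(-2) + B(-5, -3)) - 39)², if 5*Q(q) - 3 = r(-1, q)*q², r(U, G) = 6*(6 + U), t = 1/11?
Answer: 1851322729/1162084 ≈ 1593.1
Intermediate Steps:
t = 1/11 ≈ 0.090909
r(U, G) = 36 + 6*U
Q(q) = ⅗ + 6*q² (Q(q) = ⅗ + ((36 + 6*(-1))*q²)/5 = ⅗ + ((36 - 6)*q²)/5 = ⅗ + (30*q²)/5 = ⅗ + 6*q²)
((t - 18)/(Q(-2) + B(-5, -3)) - 39)² = ((1/11 - 18)/((⅗ + 6*(-2)²) - 5) - 39)² = (-197/(11*((⅗ + 6*4) - 5)) - 39)² = (-197/(11*((⅗ + 24) - 5)) - 39)² = (-197/(11*(123/5 - 5)) - 39)² = (-197/(11*98/5) - 39)² = (-197/11*5/98 - 39)² = (-985/1078 - 39)² = (-43027/1078)² = 1851322729/1162084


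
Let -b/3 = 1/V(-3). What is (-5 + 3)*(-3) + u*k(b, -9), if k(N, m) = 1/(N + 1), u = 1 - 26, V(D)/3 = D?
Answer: -51/4 ≈ -12.750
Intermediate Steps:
V(D) = 3*D
u = -25
b = ⅓ (b = -3/(3*(-3)) = -3/(-9) = -3*(-⅑) = ⅓ ≈ 0.33333)
k(N, m) = 1/(1 + N)
(-5 + 3)*(-3) + u*k(b, -9) = (-5 + 3)*(-3) - 25/(1 + ⅓) = -2*(-3) - 25/4/3 = 6 - 25*¾ = 6 - 75/4 = -51/4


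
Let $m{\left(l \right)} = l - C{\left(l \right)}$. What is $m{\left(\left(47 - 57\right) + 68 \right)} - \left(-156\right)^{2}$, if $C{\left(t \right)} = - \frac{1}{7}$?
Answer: $- \frac{169945}{7} \approx -24278.0$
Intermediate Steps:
$C{\left(t \right)} = - \frac{1}{7}$ ($C{\left(t \right)} = \left(-1\right) \frac{1}{7} = - \frac{1}{7}$)
$m{\left(l \right)} = \frac{1}{7} + l$ ($m{\left(l \right)} = l - - \frac{1}{7} = l + \frac{1}{7} = \frac{1}{7} + l$)
$m{\left(\left(47 - 57\right) + 68 \right)} - \left(-156\right)^{2} = \left(\frac{1}{7} + \left(\left(47 - 57\right) + 68\right)\right) - \left(-156\right)^{2} = \left(\frac{1}{7} + \left(-10 + 68\right)\right) - 24336 = \left(\frac{1}{7} + 58\right) - 24336 = \frac{407}{7} - 24336 = - \frac{169945}{7}$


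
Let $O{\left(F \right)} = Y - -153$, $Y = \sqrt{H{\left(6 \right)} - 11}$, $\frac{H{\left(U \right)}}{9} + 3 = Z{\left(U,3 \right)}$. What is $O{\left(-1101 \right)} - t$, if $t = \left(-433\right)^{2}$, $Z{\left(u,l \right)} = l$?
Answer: $-187336 + i \sqrt{11} \approx -1.8734 \cdot 10^{5} + 3.3166 i$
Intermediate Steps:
$H{\left(U \right)} = 0$ ($H{\left(U \right)} = -27 + 9 \cdot 3 = -27 + 27 = 0$)
$t = 187489$
$Y = i \sqrt{11}$ ($Y = \sqrt{0 - 11} = \sqrt{-11} = i \sqrt{11} \approx 3.3166 i$)
$O{\left(F \right)} = 153 + i \sqrt{11}$ ($O{\left(F \right)} = i \sqrt{11} - -153 = i \sqrt{11} + 153 = 153 + i \sqrt{11}$)
$O{\left(-1101 \right)} - t = \left(153 + i \sqrt{11}\right) - 187489 = -187336 + i \sqrt{11}$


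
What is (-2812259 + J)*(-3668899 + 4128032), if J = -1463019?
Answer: -1962921213974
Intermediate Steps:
(-2812259 + J)*(-3668899 + 4128032) = (-2812259 - 1463019)*(-3668899 + 4128032) = -4275278*459133 = -1962921213974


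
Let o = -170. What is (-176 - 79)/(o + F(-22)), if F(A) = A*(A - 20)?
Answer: -255/754 ≈ -0.33820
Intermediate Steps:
F(A) = A*(-20 + A)
(-176 - 79)/(o + F(-22)) = (-176 - 79)/(-170 - 22*(-20 - 22)) = -255/(-170 - 22*(-42)) = -255/(-170 + 924) = -255/754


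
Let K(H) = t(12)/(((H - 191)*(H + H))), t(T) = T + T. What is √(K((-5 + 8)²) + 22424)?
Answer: 5*√66849510/273 ≈ 149.75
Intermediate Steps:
t(T) = 2*T
K(H) = 12/(H*(-191 + H)) (K(H) = (2*12)/(((H - 191)*(H + H))) = 24/(((-191 + H)*(2*H))) = 24/((2*H*(-191 + H))) = 24*(1/(2*H*(-191 + H))) = 12/(H*(-191 + H)))
√(K((-5 + 8)²) + 22424) = √(12/(((-5 + 8)²)*(-191 + (-5 + 8)²)) + 22424) = √(12/((3²)*(-191 + 3²)) + 22424) = √(12/(9*(-191 + 9)) + 22424) = √(12*(⅑)/(-182) + 22424) = √(12*(⅑)*(-1/182) + 22424) = √(-2/273 + 22424) = √(6121750/273) = 5*√66849510/273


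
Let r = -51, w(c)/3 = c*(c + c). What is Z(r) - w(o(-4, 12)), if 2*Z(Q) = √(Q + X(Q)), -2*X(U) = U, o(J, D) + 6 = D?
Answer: -216 + I*√102/4 ≈ -216.0 + 2.5249*I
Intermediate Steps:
o(J, D) = -6 + D
w(c) = 6*c² (w(c) = 3*(c*(c + c)) = 3*(c*(2*c)) = 3*(2*c²) = 6*c²)
X(U) = -U/2
Z(Q) = √2*√Q/4 (Z(Q) = √(Q - Q/2)/2 = √(Q/2)/2 = (√2*√Q/2)/2 = √2*√Q/4)
Z(r) - w(o(-4, 12)) = √2*√(-51)/4 - 6*(-6 + 12)² = √2*(I*√51)/4 - 6*6² = I*√102/4 - 6*36 = I*√102/4 - 1*216 = I*√102/4 - 216 = -216 + I*√102/4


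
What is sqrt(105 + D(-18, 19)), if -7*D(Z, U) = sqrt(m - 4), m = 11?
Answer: sqrt(5145 - 7*sqrt(7))/7 ≈ 10.228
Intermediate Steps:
D(Z, U) = -sqrt(7)/7 (D(Z, U) = -sqrt(11 - 4)/7 = -sqrt(7)/7)
sqrt(105 + D(-18, 19)) = sqrt(105 - sqrt(7)/7)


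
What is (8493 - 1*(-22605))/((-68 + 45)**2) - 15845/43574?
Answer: 1346682247/23050646 ≈ 58.423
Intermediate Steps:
(8493 - 1*(-22605))/((-68 + 45)**2) - 15845/43574 = (8493 + 22605)/((-23)**2) - 15845*1/43574 = 31098/529 - 15845/43574 = 1346682247/23050646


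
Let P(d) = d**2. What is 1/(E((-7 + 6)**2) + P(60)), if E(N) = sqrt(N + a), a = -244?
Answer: 400/1440027 - I*sqrt(3)/1440027 ≈ 0.00027777 - 1.2028e-6*I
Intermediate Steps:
E(N) = sqrt(-244 + N) (E(N) = sqrt(N - 244) = sqrt(-244 + N))
1/(E((-7 + 6)**2) + P(60)) = 1/(sqrt(-244 + (-7 + 6)**2) + 60**2) = 1/(sqrt(-244 + (-1)**2) + 3600) = 1/(sqrt(-244 + 1) + 3600) = 1/(sqrt(-243) + 3600) = 1/(9*I*sqrt(3) + 3600) = 1/(3600 + 9*I*sqrt(3))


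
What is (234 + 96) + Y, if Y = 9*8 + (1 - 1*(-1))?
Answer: 404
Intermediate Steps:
Y = 74 (Y = 72 + (1 + 1) = 72 + 2 = 74)
(234 + 96) + Y = (234 + 96) + 74 = 330 + 74 = 404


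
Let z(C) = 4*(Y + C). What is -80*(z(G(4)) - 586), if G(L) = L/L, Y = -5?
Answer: 48160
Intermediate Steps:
G(L) = 1
z(C) = -20 + 4*C (z(C) = 4*(-5 + C) = -20 + 4*C)
-80*(z(G(4)) - 586) = -80*((-20 + 4*1) - 586) = -80*((-20 + 4) - 586) = -80*(-16 - 586) = -80*(-602) = 48160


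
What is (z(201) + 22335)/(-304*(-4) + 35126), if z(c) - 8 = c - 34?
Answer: 11255/18171 ≈ 0.61939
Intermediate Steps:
z(c) = -26 + c (z(c) = 8 + (c - 34) = 8 + (-34 + c) = -26 + c)
(z(201) + 22335)/(-304*(-4) + 35126) = ((-26 + 201) + 22335)/(-304*(-4) + 35126) = (175 + 22335)/(1216 + 35126) = 22510/36342 = 22510*(1/36342) = 11255/18171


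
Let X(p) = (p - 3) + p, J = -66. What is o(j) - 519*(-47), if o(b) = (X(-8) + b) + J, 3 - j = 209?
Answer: 24102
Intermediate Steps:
j = -206 (j = 3 - 1*209 = 3 - 209 = -206)
X(p) = -3 + 2*p (X(p) = (-3 + p) + p = -3 + 2*p)
o(b) = -85 + b (o(b) = ((-3 + 2*(-8)) + b) - 66 = ((-3 - 16) + b) - 66 = (-19 + b) - 66 = -85 + b)
o(j) - 519*(-47) = (-85 - 206) - 519*(-47) = -291 + 24393 = 24102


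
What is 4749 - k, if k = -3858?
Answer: 8607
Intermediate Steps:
4749 - k = 4749 - 1*(-3858) = 4749 + 3858 = 8607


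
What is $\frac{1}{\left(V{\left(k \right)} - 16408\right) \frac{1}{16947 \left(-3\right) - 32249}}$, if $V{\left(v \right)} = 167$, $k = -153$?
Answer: $\frac{83090}{16241} \approx 5.1161$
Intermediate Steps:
$\frac{1}{\left(V{\left(k \right)} - 16408\right) \frac{1}{16947 \left(-3\right) - 32249}} = \frac{1}{\left(167 - 16408\right) \frac{1}{16947 \left(-3\right) - 32249}} = \frac{1}{\left(-16241\right) \frac{1}{-50841 - 32249}} = \frac{1}{\left(-16241\right) \frac{1}{-83090}} = \frac{1}{\left(-16241\right) \left(- \frac{1}{83090}\right)} = \frac{1}{\frac{16241}{83090}} = \frac{83090}{16241}$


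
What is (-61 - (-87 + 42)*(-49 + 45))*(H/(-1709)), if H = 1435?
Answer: 345835/1709 ≈ 202.36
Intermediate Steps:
(-61 - (-87 + 42)*(-49 + 45))*(H/(-1709)) = (-61 - (-87 + 42)*(-49 + 45))*(1435/(-1709)) = (-61 - (-45)*(-4))*(1435*(-1/1709)) = (-61 - 1*180)*(-1435/1709) = (-61 - 180)*(-1435/1709) = -241*(-1435/1709) = 345835/1709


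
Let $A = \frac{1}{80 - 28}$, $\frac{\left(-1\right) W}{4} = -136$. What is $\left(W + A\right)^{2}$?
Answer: $\frac{800267521}{2704} \approx 2.9596 \cdot 10^{5}$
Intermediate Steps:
$W = 544$ ($W = \left(-4\right) \left(-136\right) = 544$)
$A = \frac{1}{52} \approx 0.019231$
$\left(W + A\right)^{2} = \left(544 + \frac{1}{52}\right)^{2} = \left(\frac{28289}{52}\right)^{2} = \frac{800267521}{2704}$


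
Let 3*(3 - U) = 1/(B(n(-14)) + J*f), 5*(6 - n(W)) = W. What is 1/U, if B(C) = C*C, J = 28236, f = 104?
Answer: 220246608/660739799 ≈ 0.33333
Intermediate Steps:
n(W) = 6 - W/5
B(C) = C**2
U = 660739799/220246608 (U = 3 - 1/(3*((6 - 1/5*(-14))**2 + 28236*104)) = 3 - 1/(3*((6 + 14/5)**2 + 2936544)) = 3 - 1/(3*((44/5)**2 + 2936544)) = 3 - 1/(3*(1936/25 + 2936544)) = 3 - 1/(3*73415536/25) = 3 - 1/3*25/73415536 = 3 - 25/220246608 = 660739799/220246608 ≈ 3.0000)
1/U = 1/(660739799/220246608) = 220246608/660739799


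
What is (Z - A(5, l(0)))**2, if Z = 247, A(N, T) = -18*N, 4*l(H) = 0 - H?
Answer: 113569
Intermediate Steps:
l(H) = -H/4 (l(H) = (0 - H)/4 = (-H)/4 = -H/4)
(Z - A(5, l(0)))**2 = (247 - (-18)*5)**2 = (247 - 1*(-90))**2 = (247 + 90)**2 = 337**2 = 113569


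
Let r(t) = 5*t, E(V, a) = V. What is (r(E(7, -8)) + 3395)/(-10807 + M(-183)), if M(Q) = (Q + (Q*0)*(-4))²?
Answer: 1715/11341 ≈ 0.15122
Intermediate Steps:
M(Q) = Q² (M(Q) = (Q + 0*(-4))² = (Q + 0)² = Q²)
(r(E(7, -8)) + 3395)/(-10807 + M(-183)) = (5*7 + 3395)/(-10807 + (-183)²) = (35 + 3395)/(-10807 + 33489) = 3430/22682 = 3430*(1/22682) = 1715/11341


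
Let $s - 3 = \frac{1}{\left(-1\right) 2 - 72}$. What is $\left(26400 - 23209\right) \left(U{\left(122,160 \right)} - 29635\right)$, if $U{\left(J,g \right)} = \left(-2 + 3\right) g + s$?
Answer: $- \frac{6959344439}{74} \approx -9.4045 \cdot 10^{7}$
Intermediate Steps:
$s = \frac{221}{74}$ ($s = 3 + \frac{1}{\left(-1\right) 2 - 72} = 3 + \frac{1}{-2 - 72} = 3 + \frac{1}{-74} = 3 - \frac{1}{74} = \frac{221}{74} \approx 2.9865$)
$U{\left(J,g \right)} = \frac{221}{74} + g$ ($U{\left(J,g \right)} = \left(-2 + 3\right) g + \frac{221}{74} = 1 g + \frac{221}{74} = g + \frac{221}{74} = \frac{221}{74} + g$)
$\left(26400 - 23209\right) \left(U{\left(122,160 \right)} - 29635\right) = \left(26400 - 23209\right) \left(\left(\frac{221}{74} + 160\right) - 29635\right) = 3191 \left(\frac{12061}{74} - 29635\right) = 3191 \left(- \frac{2180929}{74}\right) = - \frac{6959344439}{74}$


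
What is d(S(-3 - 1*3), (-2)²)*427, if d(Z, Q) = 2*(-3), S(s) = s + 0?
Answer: -2562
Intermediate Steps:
S(s) = s
d(Z, Q) = -6
d(S(-3 - 1*3), (-2)²)*427 = -6*427 = -2562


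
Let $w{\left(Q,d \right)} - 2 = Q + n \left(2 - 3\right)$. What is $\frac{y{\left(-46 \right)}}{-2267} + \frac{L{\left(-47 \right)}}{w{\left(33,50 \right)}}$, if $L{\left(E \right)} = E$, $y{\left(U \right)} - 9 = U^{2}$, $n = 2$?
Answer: $- \frac{176674}{74811} \approx -2.3616$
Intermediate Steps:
$y{\left(U \right)} = 9 + U^{2}$
$w{\left(Q,d \right)} = Q$ ($w{\left(Q,d \right)} = 2 + \left(Q + 2 \left(2 - 3\right)\right) = 2 + \left(Q + 2 \left(-1\right)\right) = 2 + \left(Q - 2\right) = 2 + \left(-2 + Q\right) = Q$)
$\frac{y{\left(-46 \right)}}{-2267} + \frac{L{\left(-47 \right)}}{w{\left(33,50 \right)}} = \frac{9 + \left(-46\right)^{2}}{-2267} - \frac{47}{33} = \left(9 + 2116\right) \left(- \frac{1}{2267}\right) - \frac{47}{33} = 2125 \left(- \frac{1}{2267}\right) - \frac{47}{33} = - \frac{2125}{2267} - \frac{47}{33} = - \frac{176674}{74811}$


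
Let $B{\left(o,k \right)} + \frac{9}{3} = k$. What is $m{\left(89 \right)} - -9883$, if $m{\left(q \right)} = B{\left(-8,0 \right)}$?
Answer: $9880$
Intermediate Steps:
$B{\left(o,k \right)} = -3 + k$
$m{\left(q \right)} = -3$ ($m{\left(q \right)} = -3 + 0 = -3$)
$m{\left(89 \right)} - -9883 = -3 - -9883 = -3 + 9883 = 9880$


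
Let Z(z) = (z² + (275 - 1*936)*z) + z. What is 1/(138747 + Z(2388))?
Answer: 1/4265211 ≈ 2.3446e-7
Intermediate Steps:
Z(z) = z² - 660*z (Z(z) = (z² + (275 - 936)*z) + z = (z² - 661*z) + z = z² - 660*z)
1/(138747 + Z(2388)) = 1/(138747 + 2388*(-660 + 2388)) = 1/(138747 + 2388*1728) = 1/(138747 + 4126464) = 1/4265211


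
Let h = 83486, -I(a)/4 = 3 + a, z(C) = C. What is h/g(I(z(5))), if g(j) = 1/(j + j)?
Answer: -5343104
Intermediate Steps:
I(a) = -12 - 4*a (I(a) = -4*(3 + a) = -12 - 4*a)
g(j) = 1/(2*j)
h/g(I(z(5))) = 83486/((1/(2*(-12 - 4*5)))) = 83486/((1/(2*(-12 - 20)))) = 83486/(((1/2)/(-32))) = 83486/(((1/2)*(-1/32))) = 83486/(-1/64) = 83486*(-64) = -5343104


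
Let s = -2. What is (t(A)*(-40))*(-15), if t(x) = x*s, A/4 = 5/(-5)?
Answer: 4800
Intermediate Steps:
A = -4 (A = 4*(5/(-5)) = 4*(5*(-⅕)) = 4*(-1) = -4)
t(x) = -2*x (t(x) = x*(-2) = -2*x)
(t(A)*(-40))*(-15) = (-2*(-4)*(-40))*(-15) = (8*(-40))*(-15) = -320*(-15) = 4800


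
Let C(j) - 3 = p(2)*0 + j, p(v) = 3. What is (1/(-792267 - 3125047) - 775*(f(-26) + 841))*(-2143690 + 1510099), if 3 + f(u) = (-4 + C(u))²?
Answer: 3014172361343663541/3917314 ≈ 7.6945e+11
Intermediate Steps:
C(j) = 3 + j (C(j) = 3 + (3*0 + j) = 3 + (0 + j) = 3 + j)
f(u) = -3 + (-1 + u)² (f(u) = -3 + (-4 + (3 + u))² = -3 + (-1 + u)²)
(1/(-792267 - 3125047) - 775*(f(-26) + 841))*(-2143690 + 1510099) = (1/(-792267 - 3125047) - 775*((-3 + (-1 - 26)²) + 841))*(-2143690 + 1510099) = (1/(-3917314) - 775*((-3 + (-27)²) + 841))*(-633591) = (-1/3917314 - 775*((-3 + 729) + 841))*(-633591) = (-1/3917314 - 775*(726 + 841))*(-633591) = (-1/3917314 - 775*1567)*(-633591) = (-1/3917314 - 1214425)*(-633591) = -4757284054451/3917314*(-633591) = 3014172361343663541/3917314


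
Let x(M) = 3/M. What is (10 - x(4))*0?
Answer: 0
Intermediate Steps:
(10 - x(4))*0 = (10 - 3/4)*0 = (10 - 1*¾)*0 = (10 - ¾)*0 = (37/4)*0 = 0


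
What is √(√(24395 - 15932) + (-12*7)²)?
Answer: √(7056 + √8463) ≈ 84.546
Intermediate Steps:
√(√(24395 - 15932) + (-12*7)²) = √(√8463 + (-84)²) = √(√8463 + 7056) = √(7056 + √8463)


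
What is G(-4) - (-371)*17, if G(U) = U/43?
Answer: 271197/43 ≈ 6306.9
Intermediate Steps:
G(U) = U/43 (G(U) = U*(1/43) = U/43)
G(-4) - (-371)*17 = (1/43)*(-4) - (-371)*17 = -4/43 - 1*(-6307) = -4/43 + 6307 = 271197/43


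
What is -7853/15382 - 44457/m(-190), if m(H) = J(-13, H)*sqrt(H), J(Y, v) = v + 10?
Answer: -7853/15382 - 14819*I*sqrt(190)/11400 ≈ -0.51053 - 17.918*I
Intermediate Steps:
J(Y, v) = 10 + v
m(H) = sqrt(H)*(10 + H) (m(H) = (10 + H)*sqrt(H) = sqrt(H)*(10 + H))
-7853/15382 - 44457/m(-190) = -7853/15382 - 44457*(-I*sqrt(190)/(190*(10 - 190))) = -7853*1/15382 - 44457*I*sqrt(190)/34200 = -7853/15382 - 44457*I*sqrt(190)/34200 = -7853/15382 - 14819*I*sqrt(190)/11400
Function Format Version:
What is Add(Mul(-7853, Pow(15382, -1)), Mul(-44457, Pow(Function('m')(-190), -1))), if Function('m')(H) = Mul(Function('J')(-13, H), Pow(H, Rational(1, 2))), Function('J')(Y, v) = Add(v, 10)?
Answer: Add(Rational(-7853, 15382), Mul(Rational(-14819, 11400), I, Pow(190, Rational(1, 2)))) ≈ Add(-0.51053, Mul(-17.918, I))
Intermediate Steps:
Function('J')(Y, v) = Add(10, v)
Function('m')(H) = Mul(Pow(H, Rational(1, 2)), Add(10, H)) (Function('m')(H) = Mul(Add(10, H), Pow(H, Rational(1, 2))) = Mul(Pow(H, Rational(1, 2)), Add(10, H)))
Add(Mul(-7853, Pow(15382, -1)), Mul(-44457, Pow(Function('m')(-190), -1))) = Add(Mul(-7853, Pow(15382, -1)), Mul(-44457, Pow(Mul(Pow(-190, Rational(1, 2)), Add(10, -190)), -1))) = Add(Mul(-7853, Rational(1, 15382)), Mul(-44457, Pow(Mul(Mul(I, Pow(190, Rational(1, 2))), -180), -1))) = Add(Rational(-7853, 15382), Mul(-44457, Pow(Mul(-180, I, Pow(190, Rational(1, 2))), -1))) = Add(Rational(-7853, 15382), Mul(-44457, Mul(Rational(1, 34200), I, Pow(190, Rational(1, 2))))) = Add(Rational(-7853, 15382), Mul(Rational(-14819, 11400), I, Pow(190, Rational(1, 2))))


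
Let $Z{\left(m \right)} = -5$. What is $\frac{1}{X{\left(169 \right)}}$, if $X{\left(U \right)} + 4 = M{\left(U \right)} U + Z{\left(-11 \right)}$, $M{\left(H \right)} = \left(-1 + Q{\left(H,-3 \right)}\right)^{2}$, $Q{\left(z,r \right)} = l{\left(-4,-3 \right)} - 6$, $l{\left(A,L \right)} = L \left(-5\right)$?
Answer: $\frac{1}{10807} \approx 9.2533 \cdot 10^{-5}$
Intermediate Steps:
$l{\left(A,L \right)} = - 5 L$
$Q{\left(z,r \right)} = 9$ ($Q{\left(z,r \right)} = \left(-5\right) \left(-3\right) - 6 = 15 - 6 = 9$)
$M{\left(H \right)} = 64$ ($M{\left(H \right)} = \left(-1 + 9\right)^{2} = 8^{2} = 64$)
$X{\left(U \right)} = -9 + 64 U$ ($X{\left(U \right)} = -4 + \left(64 U - 5\right) = -4 + \left(-5 + 64 U\right) = -9 + 64 U$)
$\frac{1}{X{\left(169 \right)}} = \frac{1}{-9 + 64 \cdot 169} = \frac{1}{-9 + 10816} = \frac{1}{10807}$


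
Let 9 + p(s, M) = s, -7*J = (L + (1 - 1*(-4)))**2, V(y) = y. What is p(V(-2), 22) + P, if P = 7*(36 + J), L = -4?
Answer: 240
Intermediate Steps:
J = -1/7 (J = -(-4 + (1 - 1*(-4)))**2/7 = -(-4 + (1 + 4))**2/7 = -(-4 + 5)**2/7 = -1/7*1**2 = -1/7*1 = -1/7 ≈ -0.14286)
p(s, M) = -9 + s
P = 251 (P = 7*(36 - 1/7) = 7*(251/7) = 251)
p(V(-2), 22) + P = (-9 - 2) + 251 = -11 + 251 = 240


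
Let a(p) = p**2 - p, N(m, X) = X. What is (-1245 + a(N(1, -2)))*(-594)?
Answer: 735966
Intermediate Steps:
(-1245 + a(N(1, -2)))*(-594) = (-1245 - 2*(-1 - 2))*(-594) = (-1245 - 2*(-3))*(-594) = (-1245 + 6)*(-594) = -1239*(-594) = 735966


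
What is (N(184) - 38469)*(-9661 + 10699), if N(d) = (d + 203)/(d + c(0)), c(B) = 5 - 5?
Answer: -3673434771/92 ≈ -3.9929e+7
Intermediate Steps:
c(B) = 0
N(d) = (203 + d)/d (N(d) = (d + 203)/(d + 0) = (203 + d)/d)
(N(184) - 38469)*(-9661 + 10699) = ((203 + 184)/184 - 38469)*(-9661 + 10699) = ((1/184)*387 - 38469)*1038 = (387/184 - 38469)*1038 = -7077909/184*1038 = -3673434771/92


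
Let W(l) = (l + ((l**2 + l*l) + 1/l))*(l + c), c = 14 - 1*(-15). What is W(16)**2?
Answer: 144555842025/256 ≈ 5.6467e+8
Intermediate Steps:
c = 29 (c = 14 + 15 = 29)
W(l) = (29 + l)*(l + 1/l + 2*l**2) (W(l) = (l + ((l**2 + l*l) + 1/l))*(l + 29) = (l + ((l**2 + l**2) + 1/l))*(29 + l) = (l + (2*l**2 + 1/l))*(29 + l) = (l + (1/l + 2*l**2))*(29 + l) = (l + 1/l + 2*l**2)*(29 + l) = (29 + l)*(l + 1/l + 2*l**2))
W(16)**2 = (1 + 2*16**3 + 29*16 + 29/16 + 59*16**2)**2 = (1 + 2*4096 + 464 + 29*(1/16) + 59*256)**2 = (1 + 8192 + 464 + 29/16 + 15104)**2 = (380205/16)**2 = 144555842025/256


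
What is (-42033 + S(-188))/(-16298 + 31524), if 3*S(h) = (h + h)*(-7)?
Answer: -123467/45678 ≈ -2.7030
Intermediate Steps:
S(h) = -14*h/3 (S(h) = ((h + h)*(-7))/3 = ((2*h)*(-7))/3 = (-14*h)/3 = -14*h/3)
(-42033 + S(-188))/(-16298 + 31524) = (-42033 - 14/3*(-188))/(-16298 + 31524) = (-42033 + 2632/3)/15226 = -123467/3*1/15226 = -123467/45678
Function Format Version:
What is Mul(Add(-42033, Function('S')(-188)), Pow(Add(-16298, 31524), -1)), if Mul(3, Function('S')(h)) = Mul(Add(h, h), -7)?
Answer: Rational(-123467, 45678) ≈ -2.7030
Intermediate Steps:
Function('S')(h) = Mul(Rational(-14, 3), h) (Function('S')(h) = Mul(Rational(1, 3), Mul(Add(h, h), -7)) = Mul(Rational(1, 3), Mul(Mul(2, h), -7)) = Mul(Rational(1, 3), Mul(-14, h)) = Mul(Rational(-14, 3), h))
Mul(Add(-42033, Function('S')(-188)), Pow(Add(-16298, 31524), -1)) = Mul(Add(-42033, Mul(Rational(-14, 3), -188)), Pow(Add(-16298, 31524), -1)) = Mul(Add(-42033, Rational(2632, 3)), Pow(15226, -1)) = Mul(Rational(-123467, 3), Rational(1, 15226)) = Rational(-123467, 45678)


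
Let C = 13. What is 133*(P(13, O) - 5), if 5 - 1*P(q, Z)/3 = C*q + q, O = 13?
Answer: -71288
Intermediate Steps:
P(q, Z) = 15 - 42*q (P(q, Z) = 15 - 3*(13*q + q) = 15 - 42*q)
133*(P(13, O) - 5) = 133*((15 - 42*13) - 5) = 133*((15 - 546) - 5) = 133*(-531 - 5) = 133*(-536) = -71288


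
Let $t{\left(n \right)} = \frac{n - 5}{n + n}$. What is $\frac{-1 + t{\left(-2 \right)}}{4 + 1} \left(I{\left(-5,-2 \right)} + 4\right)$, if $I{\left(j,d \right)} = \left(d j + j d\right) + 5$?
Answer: $\frac{87}{20} \approx 4.35$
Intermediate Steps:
$t{\left(n \right)} = \frac{-5 + n}{2 n}$
$I{\left(j,d \right)} = 5 + 2 d j$ ($I{\left(j,d \right)} = \left(d j + d j\right) + 5 = 2 d j + 5 = 5 + 2 d j$)
$\frac{-1 + t{\left(-2 \right)}}{4 + 1} \left(I{\left(-5,-2 \right)} + 4\right) = \frac{-1 + \frac{-5 - 2}{2 \left(-2\right)}}{4 + 1} \left(\left(5 + 2 \left(-2\right) \left(-5\right)\right) + 4\right) = \frac{-1 + \frac{1}{2} \left(- \frac{1}{2}\right) \left(-7\right)}{5} \left(\left(5 + 20\right) + 4\right) = \left(-1 + \frac{7}{4}\right) \frac{1}{5} \left(25 + 4\right) = \frac{3}{4} \cdot \frac{1}{5} \cdot 29 = \frac{3}{20} \cdot 29 = \frac{87}{20}$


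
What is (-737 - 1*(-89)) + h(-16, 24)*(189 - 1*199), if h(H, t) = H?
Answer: -488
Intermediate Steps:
(-737 - 1*(-89)) + h(-16, 24)*(189 - 1*199) = (-737 - 1*(-89)) - 16*(189 - 1*199) = (-737 + 89) - 16*(189 - 199) = -648 - 16*(-10) = -648 + 160 = -488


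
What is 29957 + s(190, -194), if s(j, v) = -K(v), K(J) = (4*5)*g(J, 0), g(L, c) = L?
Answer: 33837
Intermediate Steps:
K(J) = 20*J (K(J) = (4*5)*J = 20*J)
s(j, v) = -20*v
29957 + s(190, -194) = 29957 - 20*(-194) = 29957 + 3880 = 33837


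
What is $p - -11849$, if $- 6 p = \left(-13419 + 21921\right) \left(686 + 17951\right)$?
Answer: $-26396780$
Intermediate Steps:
$p = -26408629$ ($p = - \frac{\left(-13419 + 21921\right) \left(686 + 17951\right)}{6} = - \frac{8502 \cdot 18637}{6} = \left(- \frac{1}{6}\right) 158451774 = -26408629$)
$p - -11849 = -26408629 - -11849 = -26408629 + 11849 = -26396780$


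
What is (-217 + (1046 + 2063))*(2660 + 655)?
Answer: 9586980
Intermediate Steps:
(-217 + (1046 + 2063))*(2660 + 655) = (-217 + 3109)*3315 = 2892*3315 = 9586980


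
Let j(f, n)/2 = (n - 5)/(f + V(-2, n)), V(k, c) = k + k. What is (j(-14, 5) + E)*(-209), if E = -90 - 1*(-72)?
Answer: 3762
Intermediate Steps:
E = -18 (E = -90 + 72 = -18)
V(k, c) = 2*k
j(f, n) = 2*(-5 + n)/(-4 + f) (j(f, n) = 2*((n - 5)/(f + 2*(-2))) = 2*((-5 + n)/(f - 4)) = 2*((-5 + n)/(-4 + f)) = 2*(-5 + n)/(-4 + f))
(j(-14, 5) + E)*(-209) = (2*(-5 + 5)/(-4 - 14) - 18)*(-209) = (2*0/(-18) - 18)*(-209) = (2*(-1/18)*0 - 18)*(-209) = (0 - 18)*(-209) = -18*(-209) = 3762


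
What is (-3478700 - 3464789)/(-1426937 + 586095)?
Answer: 6943489/840842 ≈ 8.2578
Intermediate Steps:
(-3478700 - 3464789)/(-1426937 + 586095) = -6943489/(-840842) = -6943489*(-1/840842) = 6943489/840842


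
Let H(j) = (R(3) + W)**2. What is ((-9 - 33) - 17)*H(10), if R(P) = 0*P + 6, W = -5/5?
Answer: -1475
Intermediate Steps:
W = -1 (W = -5*1/5 = -1)
R(P) = 6 (R(P) = 0 + 6 = 6)
H(j) = 25 (H(j) = (6 - 1)**2 = 5**2 = 25)
((-9 - 33) - 17)*H(10) = ((-9 - 33) - 17)*25 = (-42 - 17)*25 = -59*25 = -1475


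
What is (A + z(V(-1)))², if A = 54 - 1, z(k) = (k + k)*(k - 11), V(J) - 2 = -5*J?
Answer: 9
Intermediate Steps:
V(J) = 2 - 5*J
z(k) = 2*k*(-11 + k) (z(k) = (2*k)*(-11 + k) = 2*k*(-11 + k))
A = 53
(A + z(V(-1)))² = (53 + 2*(2 - 5*(-1))*(-11 + (2 - 5*(-1))))² = (53 + 2*(2 + 5)*(-11 + (2 + 5)))² = (53 + 2*7*(-11 + 7))² = (53 + 2*7*(-4))² = (53 - 56)² = (-3)² = 9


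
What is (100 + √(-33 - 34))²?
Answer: (100 + I*√67)² ≈ 9933.0 + 1637.1*I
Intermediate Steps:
(100 + √(-33 - 34))² = (100 + √(-67))² = (100 + I*√67)²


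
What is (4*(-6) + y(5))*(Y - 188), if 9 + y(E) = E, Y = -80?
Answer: 7504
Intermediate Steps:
y(E) = -9 + E
(4*(-6) + y(5))*(Y - 188) = (4*(-6) + (-9 + 5))*(-80 - 188) = (-24 - 4)*(-268) = -28*(-268) = 7504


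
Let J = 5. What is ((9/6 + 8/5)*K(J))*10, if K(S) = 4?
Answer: 124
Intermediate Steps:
((9/6 + 8/5)*K(J))*10 = ((9/6 + 8/5)*4)*10 = ((9*(⅙) + 8*(⅕))*4)*10 = ((3/2 + 8/5)*4)*10 = ((31/10)*4)*10 = (62/5)*10 = 124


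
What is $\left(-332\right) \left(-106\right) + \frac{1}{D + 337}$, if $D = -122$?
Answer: $\frac{7566281}{215} \approx 35192.0$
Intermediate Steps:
$\left(-332\right) \left(-106\right) + \frac{1}{D + 337} = \left(-332\right) \left(-106\right) + \frac{1}{-122 + 337} = 35192 + \frac{1}{215} = \frac{7566281}{215}$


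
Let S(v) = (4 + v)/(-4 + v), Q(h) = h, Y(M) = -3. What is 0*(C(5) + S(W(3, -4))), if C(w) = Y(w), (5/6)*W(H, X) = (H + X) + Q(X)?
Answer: 0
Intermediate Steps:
W(H, X) = 6*H/5 + 12*X/5 (W(H, X) = 6*((H + X) + X)/5 = 6*(H + 2*X)/5 = 6*H/5 + 12*X/5)
C(w) = -3
S(v) = (4 + v)/(-4 + v)
0*(C(5) + S(W(3, -4))) = 0*(-3 + (4 + ((6/5)*3 + (12/5)*(-4)))/(-4 + ((6/5)*3 + (12/5)*(-4)))) = 0*(-3 + (4 + (18/5 - 48/5))/(-4 + (18/5 - 48/5))) = 0*(-3 + (4 - 6)/(-4 - 6)) = 0*(-3 - 2/(-10)) = 0*(-3 - ⅒*(-2)) = 0*(-3 + ⅕) = 0*(-14/5) = 0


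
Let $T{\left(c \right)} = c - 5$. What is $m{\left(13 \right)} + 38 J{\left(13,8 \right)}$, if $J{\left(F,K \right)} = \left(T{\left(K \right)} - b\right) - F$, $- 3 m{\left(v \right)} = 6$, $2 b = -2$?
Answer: $-344$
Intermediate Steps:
$b = -1$ ($b = \frac{1}{2} \left(-2\right) = -1$)
$T{\left(c \right)} = -5 + c$ ($T{\left(c \right)} = c - 5 = -5 + c$)
$m{\left(v \right)} = -2$ ($m{\left(v \right)} = \left(- \frac{1}{3}\right) 6 = -2$)
$J{\left(F,K \right)} = -4 + K - F$ ($J{\left(F,K \right)} = \left(\left(-5 + K\right) - -1\right) - F = \left(\left(-5 + K\right) + 1\right) - F = \left(-4 + K\right) - F = -4 + K - F$)
$m{\left(13 \right)} + 38 J{\left(13,8 \right)} = -2 + 38 \left(-4 + 8 - 13\right) = -2 + 38 \left(-9\right) = -2 - 342 = -344$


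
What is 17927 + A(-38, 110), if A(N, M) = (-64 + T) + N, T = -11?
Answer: 17814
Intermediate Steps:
A(N, M) = -75 + N (A(N, M) = (-64 - 11) + N = -75 + N)
17927 + A(-38, 110) = 17927 + (-75 - 38) = 17927 - 113 = 17814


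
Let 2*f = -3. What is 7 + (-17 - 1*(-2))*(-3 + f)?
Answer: 149/2 ≈ 74.500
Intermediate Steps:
f = -3/2 (f = (½)*(-3) = -3/2 ≈ -1.5000)
7 + (-17 - 1*(-2))*(-3 + f) = 7 + (-17 - 1*(-2))*(-3 - 3/2) = 7 + (-17 + 2)*(-9/2) = 7 - 15*(-9/2) = 7 + 135/2 = 149/2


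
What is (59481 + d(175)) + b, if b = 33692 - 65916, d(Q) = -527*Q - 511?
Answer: -65479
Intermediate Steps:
d(Q) = -511 - 527*Q
b = -32224
(59481 + d(175)) + b = (59481 + (-511 - 527*175)) - 32224 = (59481 + (-511 - 92225)) - 32224 = (59481 - 92736) - 32224 = -33255 - 32224 = -65479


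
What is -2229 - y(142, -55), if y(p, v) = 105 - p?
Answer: -2192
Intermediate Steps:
-2229 - y(142, -55) = -2229 - (105 - 1*142) = -2229 - (105 - 142) = -2229 - 1*(-37) = -2229 + 37 = -2192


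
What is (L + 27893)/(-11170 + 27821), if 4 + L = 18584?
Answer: 46473/16651 ≈ 2.7910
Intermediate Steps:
L = 18580 (L = -4 + 18584 = 18580)
(L + 27893)/(-11170 + 27821) = (18580 + 27893)/(-11170 + 27821) = 46473/16651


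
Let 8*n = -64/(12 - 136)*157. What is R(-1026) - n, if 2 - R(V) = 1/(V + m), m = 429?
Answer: -150413/18507 ≈ -8.1273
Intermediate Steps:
n = 314/31 (n = (-64/(12 - 136)*157)/8 = (-64/(-124)*157)/8 = (-64*(-1/124)*157)/8 = ((16/31)*157)/8 = (⅛)*(2512/31) = 314/31 ≈ 10.129)
R(V) = 2 - 1/(429 + V) (R(V) = 2 - 1/(V + 429) = 2 - 1/(429 + V))
R(-1026) - n = (857 + 2*(-1026))/(429 - 1026) - 1*314/31 = (857 - 2052)/(-597) - 314/31 = -1/597*(-1195) - 314/31 = 1195/597 - 314/31 = -150413/18507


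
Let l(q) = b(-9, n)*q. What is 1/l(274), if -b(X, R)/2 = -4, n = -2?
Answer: 1/2192 ≈ 0.00045620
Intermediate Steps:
b(X, R) = 8 (b(X, R) = -2*(-4) = 8)
l(q) = 8*q
1/l(274) = 1/(8*274) = 1/2192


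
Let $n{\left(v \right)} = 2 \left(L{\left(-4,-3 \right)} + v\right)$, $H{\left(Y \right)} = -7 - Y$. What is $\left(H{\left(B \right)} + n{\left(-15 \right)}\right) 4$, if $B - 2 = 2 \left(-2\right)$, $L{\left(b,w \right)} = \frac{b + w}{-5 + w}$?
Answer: $-133$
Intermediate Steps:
$L{\left(b,w \right)} = \frac{b + w}{-5 + w}$
$B = -2$ ($B = 2 + 2 \left(-2\right) = 2 - 4 = -2$)
$n{\left(v \right)} = \frac{7}{4} + 2 v$ ($n{\left(v \right)} = 2 \left(\frac{-4 - 3}{-5 - 3} + v\right) = 2 \left(\frac{1}{-8} \left(-7\right) + v\right) = 2 \left(\left(- \frac{1}{8}\right) \left(-7\right) + v\right) = 2 \left(\frac{7}{8} + v\right) = \frac{7}{4} + 2 v$)
$\left(H{\left(B \right)} + n{\left(-15 \right)}\right) 4 = \left(\left(-7 - -2\right) + \left(\frac{7}{4} + 2 \left(-15\right)\right)\right) 4 = \left(\left(-7 + 2\right) + \left(\frac{7}{4} - 30\right)\right) 4 = \left(-5 - \frac{113}{4}\right) 4 = \left(- \frac{133}{4}\right) 4 = -133$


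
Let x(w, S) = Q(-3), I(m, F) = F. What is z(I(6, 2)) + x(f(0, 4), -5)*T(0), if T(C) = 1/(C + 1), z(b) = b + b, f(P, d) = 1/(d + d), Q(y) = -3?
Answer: 1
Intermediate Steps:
f(P, d) = 1/(2*d)
z(b) = 2*b
x(w, S) = -3
T(C) = 1/(1 + C)
z(I(6, 2)) + x(f(0, 4), -5)*T(0) = 2*2 - 3/(1 + 0) = 4 - 3/1 = 4 - 3*1 = 4 - 3 = 1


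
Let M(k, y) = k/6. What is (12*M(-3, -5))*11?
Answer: -66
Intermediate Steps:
M(k, y) = k/6 (M(k, y) = k*(⅙) = k/6)
(12*M(-3, -5))*11 = (12*((⅙)*(-3)))*11 = (12*(-½))*11 = -6*11 = -66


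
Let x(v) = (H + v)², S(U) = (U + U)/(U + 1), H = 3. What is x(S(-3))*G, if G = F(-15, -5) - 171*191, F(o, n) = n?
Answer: -1175976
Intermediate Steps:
S(U) = 2*U/(1 + U) (S(U) = (2*U)/(1 + U) = 2*U/(1 + U))
x(v) = (3 + v)²
G = -32666 (G = -5 - 171*191 = -5 - 32661 = -32666)
x(S(-3))*G = (3 + 2*(-3)/(1 - 3))²*(-32666) = (3 + 2*(-3)/(-2))²*(-32666) = (3 + 2*(-3)*(-½))²*(-32666) = (3 + 3)²*(-32666) = 6²*(-32666) = 36*(-32666) = -1175976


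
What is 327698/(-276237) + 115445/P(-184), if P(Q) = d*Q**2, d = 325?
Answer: -54982099279/46761399360 ≈ -1.1758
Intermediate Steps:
P(Q) = 325*Q**2
327698/(-276237) + 115445/P(-184) = 327698/(-276237) + 115445/((325*(-184)**2)) = 327698*(-1/276237) + 115445/((325*33856)) = -327698/276237 + 115445/11003200 = -327698/276237 + 115445*(1/11003200) = -327698/276237 + 23089/2200640 = -54982099279/46761399360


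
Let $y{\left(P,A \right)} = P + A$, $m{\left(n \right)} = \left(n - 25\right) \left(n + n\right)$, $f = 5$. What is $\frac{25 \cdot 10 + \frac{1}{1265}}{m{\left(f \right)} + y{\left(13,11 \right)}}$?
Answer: $- \frac{316251}{222640} \approx -1.4205$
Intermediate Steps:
$m{\left(n \right)} = 2 n \left(-25 + n\right)$ ($m{\left(n \right)} = \left(-25 + n\right) 2 n = 2 n \left(-25 + n\right)$)
$y{\left(P,A \right)} = A + P$
$\frac{25 \cdot 10 + \frac{1}{1265}}{m{\left(f \right)} + y{\left(13,11 \right)}} = \frac{25 \cdot 10 + \frac{1}{1265}}{2 \cdot 5 \left(-25 + 5\right) + \left(11 + 13\right)} = \frac{250 + \frac{1}{1265}}{2 \cdot 5 \left(-20\right) + 24} = \frac{1}{-200 + 24} \cdot \frac{316251}{1265} = \frac{1}{-176} \cdot \frac{316251}{1265} = \left(- \frac{1}{176}\right) \frac{316251}{1265} = - \frac{316251}{222640}$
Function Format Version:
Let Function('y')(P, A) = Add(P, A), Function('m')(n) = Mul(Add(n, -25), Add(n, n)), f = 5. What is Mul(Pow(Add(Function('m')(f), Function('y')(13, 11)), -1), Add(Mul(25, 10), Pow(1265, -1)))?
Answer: Rational(-316251, 222640) ≈ -1.4205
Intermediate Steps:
Function('m')(n) = Mul(2, n, Add(-25, n)) (Function('m')(n) = Mul(Add(-25, n), Mul(2, n)) = Mul(2, n, Add(-25, n)))
Function('y')(P, A) = Add(A, P)
Mul(Pow(Add(Function('m')(f), Function('y')(13, 11)), -1), Add(Mul(25, 10), Pow(1265, -1))) = Mul(Pow(Add(Mul(2, 5, Add(-25, 5)), Add(11, 13)), -1), Add(Mul(25, 10), Pow(1265, -1))) = Mul(Pow(Add(Mul(2, 5, -20), 24), -1), Add(250, Rational(1, 1265))) = Mul(Pow(Add(-200, 24), -1), Rational(316251, 1265)) = Mul(Pow(-176, -1), Rational(316251, 1265)) = Mul(Rational(-1, 176), Rational(316251, 1265)) = Rational(-316251, 222640)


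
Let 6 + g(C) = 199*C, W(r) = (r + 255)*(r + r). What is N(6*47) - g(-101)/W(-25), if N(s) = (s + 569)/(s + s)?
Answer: -19409/81075 ≈ -0.23940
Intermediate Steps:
W(r) = 2*r*(255 + r) (W(r) = (255 + r)*(2*r) = 2*r*(255 + r))
N(s) = (569 + s)/(2*s) (N(s) = (569 + s)/((2*s)) = (569 + s)*(1/(2*s)) = (569 + s)/(2*s))
g(C) = -6 + 199*C
N(6*47) - g(-101)/W(-25) = (569 + 6*47)/(2*((6*47))) - (-6 + 199*(-101))/(2*(-25)*(255 - 25)) = (1/2)*(569 + 282)/282 - (-6 - 20099)/(2*(-25)*230) = (1/2)*(1/282)*851 - (-20105)/(-11500) = 851/564 - (-20105)*(-1)/11500 = 851/564 - 1*4021/2300 = 851/564 - 4021/2300 = -19409/81075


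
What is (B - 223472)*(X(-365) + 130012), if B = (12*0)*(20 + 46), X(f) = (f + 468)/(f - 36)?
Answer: -11650647689648/401 ≈ -2.9054e+10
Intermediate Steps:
X(f) = (468 + f)/(-36 + f)
B = 0 (B = 0*66 = 0)
(B - 223472)*(X(-365) + 130012) = (0 - 223472)*((468 - 365)/(-36 - 365) + 130012) = -223472*(103/(-401) + 130012) = -223472*(-1/401*103 + 130012) = -223472*(-103/401 + 130012) = -223472*52134709/401 = -11650647689648/401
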